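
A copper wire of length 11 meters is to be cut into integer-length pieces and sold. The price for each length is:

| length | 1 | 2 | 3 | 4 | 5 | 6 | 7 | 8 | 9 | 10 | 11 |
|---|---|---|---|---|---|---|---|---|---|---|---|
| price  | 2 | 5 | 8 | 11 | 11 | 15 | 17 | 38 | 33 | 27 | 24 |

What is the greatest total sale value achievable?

Build R[k] bottom-up: R[k] = max over allowed piece i of (p[i] + R[k−i]).
R[1] = 2
R[2] = max(2+2, 5+0) = 5
R[3] = max(2+5, 5+2, 8+0) = 8
R[4] = max(2+8, 5+5, 8+2, 11+0) = 11
R[5] = max(2+11, 5+8, 8+5, 11+2, 11+0) = 13
R[6] = max(2+13, 5+11, 8+8, 11+5, 11+2, 15+0) = 16
R[7] = max(2+16, 5+13, 8+11, …, 15+2, 17+0) = 19
R[8] = max(2+19, 5+16, 8+13, …, 17+2, 38+0) = 38
R[9] = max(2+38, 5+19, 8+16, …, 38+2, 33+0) = 40
R[10] = max(2+40, 5+38, 8+19, …, 33+2, 27+0) = 43
R[11] = max(2+43, 5+40, 8+38, …, 27+2, 24+0) = 46
One optimal cutting: 8 + 3 → €38 + €8 = €46.

46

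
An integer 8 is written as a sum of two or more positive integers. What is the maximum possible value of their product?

18

Let f[k] be the best product for length k (with at least one cut). For each first piece i, the rest contributes max(k−i, f[k−i]).
f[2] = 1·max(1,0) = 1·1 = 1
f[3] = max(1·2, 2·1) = 2
f[4] = max(1·3, 2·2, 3·1) = 4
f[5] = max(1·4, 2·3, 3·2, 4·1) = 6
f[6] = max(1·6, 2·4, 3·3, 4·2, 5·1) = 9
f[7] = max(1·9, 2·6, 3·4, 4·3, 5·2, 6·1) = 12
f[8] = max(1·12, 2·9, 3·6, …, 6·2, 7·1) = 18
One optimal split: 3 + 3 + 2; product 3·3·2 = 18.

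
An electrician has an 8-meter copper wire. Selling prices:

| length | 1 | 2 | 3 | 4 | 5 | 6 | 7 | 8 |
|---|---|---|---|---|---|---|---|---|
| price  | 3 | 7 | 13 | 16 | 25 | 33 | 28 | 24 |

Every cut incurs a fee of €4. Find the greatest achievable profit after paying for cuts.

Build v[k] bottom-up: v[k] = max over allowed piece i of (p[i] + v[k−i]) − 4 per cut.
v[1] = 3
v[2] = max(3+3-4, 7+0) = 7
v[3] = max(3+7-4, 7+3-4, 13+0) = 13
v[4] = max(3+13-4, 7+7-4, 13+3-4, 16+0) = 16
v[5] = max(3+16-4, 7+13-4, 13+7-4, 16+3-4, 25+0) = 25
v[6] = max(3+25-4, 7+16-4, 13+13-4, 16+7-4, 25+3-4, 33+0) = 33
v[7] = max(3+33-4, 7+25-4, 13+16-4, …, 33+3-4, 28+0) = 32
v[8] = max(3+32-4, 7+33-4, 13+25-4, …, 28+3-4, 24+0) = 36
One optimal plan: pieces 6 + 2 (1 cut) → €40 − €4 = €36.

36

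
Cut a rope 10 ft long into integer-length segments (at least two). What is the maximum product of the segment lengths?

36

Define f[k] = max over 1≤i<k of i · max(k−i, f[k−i]); the inner max lets the remainder stay uncut if that's better.
f[2] = 1·max(1,0) = 1·1 = 1
f[3] = 1·max(2,1) = 1·2 = 2
f[4] = 2·max(2,1) = 2·2 = 4
f[5] = 2·max(3,2) = 2·3 = 6
f[6] = 3·max(3,2) = 3·3 = 9
f[7] = 2·max(5,6) = 2·6 = 12
f[8] = 2·max(6,9) = 2·9 = 18
f[9] = 3·max(6,9) = 3·9 = 27
f[10] = 2·max(8,18) = 2·18 = 36
One optimal split: 3 + 3 + 2 + 2; product 3·3·2·2 = 36.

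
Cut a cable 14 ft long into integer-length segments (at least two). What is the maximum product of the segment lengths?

Define g[k] = max over 1≤i<k of i · max(k−i, g[k−i]); the inner max lets the remainder stay uncut if that's better.
g[2] = 1·max(1,0) = 1·1 = 1
g[3] = 1·max(2,1) = 1·2 = 2
g[4] = 2·max(2,1) = 2·2 = 4
g[5] = 2·max(3,2) = 2·3 = 6
g[6] = 3·max(3,2) = 3·3 = 9
g[7] = 2·max(5,6) = 2·6 = 12
g[8] = 2·max(6,9) = 2·9 = 18
g[9] = 3·max(6,9) = 3·9 = 27
g[10] = 2·max(8,18) = 2·18 = 36
g[11] = 2·max(9,27) = 2·27 = 54
g[12] = 3·max(9,27) = 3·27 = 81
g[13] = 2·max(11,54) = 2·54 = 108
g[14] = 2·max(12,81) = 2·81 = 162
One optimal split: 3 + 3 + 3 + 3 + 2; product 3·3·3·3·2 = 162.

162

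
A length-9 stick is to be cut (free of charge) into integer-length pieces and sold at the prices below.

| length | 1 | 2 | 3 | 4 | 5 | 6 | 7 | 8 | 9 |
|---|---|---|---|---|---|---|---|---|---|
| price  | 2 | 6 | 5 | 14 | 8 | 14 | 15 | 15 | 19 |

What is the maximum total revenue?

Let R[k] be the best obtainable value from length k. For each k, try every first piece i and keep the best of price[i] + R[k−i].
R[1] = 2
R[2] = 6
R[3] = 8  (first piece 1, then R[2]=6)
R[4] = 14
R[5] = 16  (first piece 1, then R[4]=14)
R[6] = 20  (first piece 2, then R[4]=14)
R[7] = 22  (first piece 1, then R[6]=20)
R[8] = 28  (first piece 4, then R[4]=14)
R[9] = 30  (first piece 1, then R[8]=28)
One optimal cutting: 4 + 4 + 1 → $14 + $14 + $2 = $30.

30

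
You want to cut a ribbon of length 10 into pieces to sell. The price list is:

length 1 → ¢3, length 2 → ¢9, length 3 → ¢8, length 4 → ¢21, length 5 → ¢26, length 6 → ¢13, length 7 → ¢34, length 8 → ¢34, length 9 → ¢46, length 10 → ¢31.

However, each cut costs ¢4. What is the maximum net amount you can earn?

Let net[k] be the best obtainable value from length k. For each k, try every first piece i and keep the best of price[i] + net[k−i] minus the 4 cut fee when i<k.
net[1] = 3
net[2] = max(3+3-4, 9+0) = 9
net[3] = max(3+9-4, 9+3-4, 8+0) = 8
net[4] = max(3+8-4, 9+9-4, 8+3-4, 21+0) = 21
net[5] = max(3+21-4, 9+8-4, 8+9-4, 21+3-4, 26+0) = 26
net[6] = max(3+26-4, 9+21-4, 8+8-4, 21+9-4, 26+3-4, 13+0) = 26
net[7] = max(3+26-4, 9+26-4, 8+21-4, …, 13+3-4, 34+0) = 34
net[8] = max(3+34-4, 9+26-4, 8+26-4, …, 34+3-4, 34+0) = 38
net[9] = max(3+38-4, 9+34-4, 8+26-4, …, 34+3-4, 46+0) = 46
net[10] = max(3+46-4, 9+38-4, 8+34-4, …, 46+3-4, 31+0) = 48
One optimal plan: pieces 5 + 5 (1 cut) → ¢52 − ¢4 = ¢48.

48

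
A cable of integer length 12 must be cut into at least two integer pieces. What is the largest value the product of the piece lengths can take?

81

Define f[k] = max over 1≤i<k of i · max(k−i, f[k−i]); the inner max lets the remainder stay uncut if that's better.
f[2] = 1*max(1,0) = 1*1 = 1
f[3] = max(1*2, 2*1) = 2
f[4] = max(1*3, 2*2, 3*1) = 4
f[5] = max(1*4, 2*3, 3*2, 4*1) = 6
f[6] = max(1*6, 2*4, 3*3, 4*2, 5*1) = 9
f[7] = max(1*9, 2*6, 3*4, 4*3, 5*2, 6*1) = 12
f[8] = max(1*12, 2*9, 3*6, …, 6*2, 7*1) = 18
f[9] = max(1*18, 2*12, 3*9, …, 7*2, 8*1) = 27
f[10] = max(1*27, 2*18, 3*12, …, 8*2, 9*1) = 36
f[11] = max(1*36, 2*27, 3*18, …, 9*2, 10*1) = 54
f[12] = max(1*54, 2*36, 3*27, …, 10*2, 11*1) = 81
One optimal split: 3 + 3 + 3 + 3; product 3*3*3*3 = 81.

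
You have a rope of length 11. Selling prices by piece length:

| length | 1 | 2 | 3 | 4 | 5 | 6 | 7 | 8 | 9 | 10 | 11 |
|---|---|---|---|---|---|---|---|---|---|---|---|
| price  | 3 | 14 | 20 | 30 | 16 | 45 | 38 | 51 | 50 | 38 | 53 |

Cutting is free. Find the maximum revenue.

80

Consider every possible first cut. v[k] is the best of p[i]+v[k−i] over all sellable i≤k.
v[1] = 3
v[2] = 14
v[3] = 20
v[4] = 30
v[5] = 34  (first piece 2, then v[3]=20)
v[6] = 45
v[7] = 50  (first piece 3, then v[4]=30)
v[8] = 60  (first piece 4, then v[4]=30)
v[9] = 65  (first piece 3, then v[6]=45)
v[10] = 75  (first piece 4, then v[6]=45)
v[11] = 80  (first piece 3, then v[8]=60)
One optimal cutting: 4 + 4 + 3 → €30 + €30 + €20 = €80.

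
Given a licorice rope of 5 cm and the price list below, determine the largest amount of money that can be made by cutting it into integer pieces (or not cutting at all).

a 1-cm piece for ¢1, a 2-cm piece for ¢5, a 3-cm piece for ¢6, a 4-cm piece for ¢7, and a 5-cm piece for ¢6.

Consider every possible first cut. v[k] is the best of p[i]+v[k−i] over all sellable i≤k.
v[1] = 1
v[2] = max(1+1, 5+0) = 5
v[3] = max(1+5, 5+1, 6+0) = 6
v[4] = max(1+6, 5+5, 6+1, 7+0) = 10
v[5] = max(1+10, 5+6, 6+5, 7+1, 6+0) = 11
One optimal cutting: 2 + 2 + 1 → ¢5 + ¢5 + ¢1 = ¢11.

11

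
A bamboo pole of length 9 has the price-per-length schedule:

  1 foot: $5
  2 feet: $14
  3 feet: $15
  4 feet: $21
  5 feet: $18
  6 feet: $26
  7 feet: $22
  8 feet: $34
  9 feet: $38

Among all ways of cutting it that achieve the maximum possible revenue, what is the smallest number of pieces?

5

Build r[k] bottom-up: r[k] = max over allowed piece i of (p[i] + r[k−i]).
r[1] = 5
r[2] = 14
r[3] = 19  (first piece 1, then r[2]=14)
r[4] = 28  (first piece 2, then r[2]=14)
r[5] = 33  (first piece 1, then r[4]=28)
r[6] = 42  (first piece 2, then r[4]=28)
r[7] = 47  (first piece 1, then r[6]=42)
r[8] = 56  (first piece 2, then r[6]=42)
r[9] = 61  (first piece 1, then r[8]=56)
Maximum revenue is $61.
Now minimize piece count subject to staying optimal: for each k, pieces[k] = 1 + min over i with p[i]+r[k−i]=r[k] of pieces[k−i].
pieces[6] = 3
pieces[7] = 4
pieces[8] = 4
pieces[9] = 5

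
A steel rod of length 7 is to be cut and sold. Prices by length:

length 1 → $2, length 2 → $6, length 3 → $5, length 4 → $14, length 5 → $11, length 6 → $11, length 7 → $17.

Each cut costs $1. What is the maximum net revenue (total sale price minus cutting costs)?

Let r[k] be the best obtainable value from length k. For each k, try every first piece i and keep the best of price[i] + r[k−i] minus the 1 cut fee when i<k.
r[1] = 2
r[2] = 6
r[3] = 7  (first piece 1, then r[2]=6)
r[4] = 14
r[5] = 15  (first piece 1, then r[4]=14)
r[6] = 19  (first piece 2, then r[4]=14)
r[7] = 20  (first piece 1, then r[6]=19)
One optimal plan: pieces 4 + 2 + 1 (2 cuts) → $22 − $2 = $20.

20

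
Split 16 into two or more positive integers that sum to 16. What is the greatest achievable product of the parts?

324

Let m[k] be the best product for length k (with at least one cut). For each first piece i, the rest contributes max(k−i, m[k−i]).
m[2] = 1*max(1,0) = 1*1 = 1
m[3] = 1*max(2,1) = 1*2 = 2
m[4] = 2*max(2,1) = 2*2 = 4
m[5] = 2*max(3,2) = 2*3 = 6
m[6] = 3*max(3,2) = 3*3 = 9
m[7] = 2*max(5,6) = 2*6 = 12
m[8] = 2*max(6,9) = 2*9 = 18
m[9] = 3*max(6,9) = 3*9 = 27
m[10] = 2*max(8,18) = 2*18 = 36
m[11] = 2*max(9,27) = 2*27 = 54
m[12] = 3*max(9,27) = 3*27 = 81
m[13] = 2*max(11,54) = 2*54 = 108
m[14] = 2*max(12,81) = 2*81 = 162
m[15] = 3*max(12,81) = 3*81 = 243
m[16] = 2*max(14,162) = 2*162 = 324
One optimal split: 3 + 3 + 3 + 3 + 2 + 2; product 3*3*3*3*2*2 = 324.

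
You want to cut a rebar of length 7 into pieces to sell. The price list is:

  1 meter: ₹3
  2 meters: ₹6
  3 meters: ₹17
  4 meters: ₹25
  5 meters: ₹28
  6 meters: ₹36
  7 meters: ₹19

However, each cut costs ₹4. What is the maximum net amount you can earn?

38

Build v[k] bottom-up: v[k] = max over allowed piece i of (p[i] + v[k−i]) − 4 per cut.
v[1] = 3
v[2] = max(3+3-4, 6+0) = 6
v[3] = max(3+6-4, 6+3-4, 17+0) = 17
v[4] = max(3+17-4, 6+6-4, 17+3-4, 25+0) = 25
v[5] = max(3+25-4, 6+17-4, 17+6-4, 25+3-4, 28+0) = 28
v[6] = max(3+28-4, 6+25-4, 17+17-4, 25+6-4, 28+3-4, 36+0) = 36
v[7] = max(3+36-4, 6+28-4, 17+25-4, …, 36+3-4, 19+0) = 38
One optimal plan: pieces 4 + 3 (1 cut) → ₹42 − ₹4 = ₹38.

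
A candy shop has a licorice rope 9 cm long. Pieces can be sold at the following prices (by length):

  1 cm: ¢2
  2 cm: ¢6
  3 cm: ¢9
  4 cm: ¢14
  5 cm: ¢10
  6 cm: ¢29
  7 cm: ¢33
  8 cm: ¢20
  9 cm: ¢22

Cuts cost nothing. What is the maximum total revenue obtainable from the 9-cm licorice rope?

39

Consider every possible first cut. R[k] is the best of p[i]+R[k−i] over all sellable i≤k.
R[1] = 2
R[2] = 6
R[3] = 9
R[4] = 14
R[5] = 16  (first piece 1, then R[4]=14)
R[6] = 29
R[7] = 33
R[8] = 35  (first piece 1, then R[7]=33)
R[9] = 39  (first piece 2, then R[7]=33)
One optimal cutting: 7 + 2 → ¢33 + ¢6 = ¢39.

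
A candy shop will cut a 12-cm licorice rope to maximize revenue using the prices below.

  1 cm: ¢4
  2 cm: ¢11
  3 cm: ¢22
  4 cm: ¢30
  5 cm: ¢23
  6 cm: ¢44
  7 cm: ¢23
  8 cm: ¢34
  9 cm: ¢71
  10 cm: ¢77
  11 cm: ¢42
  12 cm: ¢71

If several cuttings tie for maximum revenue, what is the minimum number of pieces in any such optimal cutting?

Build r[k] bottom-up: r[k] = max over allowed piece i of (p[i] + r[k−i]).
r[1] = 4
r[2] = max(4+4, 11+0) = 11
r[3] = max(4+11, 11+4, 22+0) = 22
r[4] = max(4+22, 11+11, 22+4, 30+0) = 30
r[5] = max(4+30, 11+22, 22+11, 30+4, 23+0) = 34
r[6] = max(4+34, 11+30, 22+22, 30+11, 23+4, 44+0) = 44
r[7] = max(4+44, 11+34, 22+30, …, 44+4, 23+0) = 52
r[8] = max(4+52, 11+44, 22+34, …, 23+4, 34+0) = 60
r[9] = max(4+60, 11+52, 22+44, …, 34+4, 71+0) = 71
r[10] = max(4+71, 11+60, 22+52, …, 71+4, 77+0) = 77
r[11] = max(4+77, 11+71, 22+60, …, 77+4, 42+0) = 82
r[12] = max(4+82, 11+77, 22+71, …, 42+4, 71+0) = 93
Maximum revenue is ¢93.
Now minimize piece count subject to staying optimal: for each k, pieces[k] = 1 + min over i with p[i]+r[k−i]=r[k] of pieces[k−i].
pieces[9] = 1
pieces[10] = 1
pieces[11] = 2
pieces[12] = 2

2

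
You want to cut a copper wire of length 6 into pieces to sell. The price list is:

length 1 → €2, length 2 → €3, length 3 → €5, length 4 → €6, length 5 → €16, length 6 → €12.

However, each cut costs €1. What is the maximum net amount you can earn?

17

Build net[k] bottom-up: net[k] = max over allowed piece i of (p[i] + net[k−i]) − 1 per cut.
net[1] = 2
net[2] = 3  (first piece 1, then net[1]=2)
net[3] = 5
net[4] = 6  (first piece 1, then net[3]=5)
net[5] = 16
net[6] = 17  (first piece 1, then net[5]=16)
One optimal plan: pieces 5 + 1 (1 cut) → €18 − €1 = €17.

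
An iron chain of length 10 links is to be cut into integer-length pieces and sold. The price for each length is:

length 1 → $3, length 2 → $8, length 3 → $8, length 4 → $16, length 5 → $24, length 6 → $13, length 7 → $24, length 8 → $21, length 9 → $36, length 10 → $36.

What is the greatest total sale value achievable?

Consider every possible first cut. R[k] is the best of p[i]+R[k−i] over all sellable i≤k.
R[1] = 3
R[2] = max(3+3, 8+0) = 8
R[3] = max(3+8, 8+3, 8+0) = 11
R[4] = max(3+11, 8+8, 8+3, 16+0) = 16
R[5] = max(3+16, 8+11, 8+8, 16+3, 24+0) = 24
R[6] = max(3+24, 8+16, 8+11, 16+8, 24+3, 13+0) = 27
R[7] = max(3+27, 8+24, 8+16, …, 13+3, 24+0) = 32
R[8] = max(3+32, 8+27, 8+24, …, 24+3, 21+0) = 35
R[9] = max(3+35, 8+32, 8+27, …, 21+3, 36+0) = 40
R[10] = max(3+40, 8+35, 8+32, …, 36+3, 36+0) = 48
One optimal cutting: 5 + 5 → $24 + $24 = $48.

48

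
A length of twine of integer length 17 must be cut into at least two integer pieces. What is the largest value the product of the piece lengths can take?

486

Fill prod[k] for k=2..17: at each k try every first piece i and multiply by the better of (k−i) uncut or prod[k−i].
Small cases: prod[2]=1, prod[3]=2, prod[4]=4, prod[5]=6, prod[6]=9, prod[7]=12, prod[8]=18, prod[9]=27, prod[10]=36, prod[11]=54, prod[12]=81.
prod[13] = max(1×81, 2×54, 3×36, …, 11×2, 12×1) = 108
prod[14] = max(1×108, 2×81, 3×54, …, 12×2, 13×1) = 162
prod[15] = max(1×162, 2×108, 3×81, …, 13×2, 14×1) = 243
prod[16] = max(1×243, 2×162, 3×108, …, 14×2, 15×1) = 324
prod[17] = max(1×324, 2×243, 3×162, …, 15×2, 16×1) = 486
One optimal split: 3 + 3 + 3 + 3 + 3 + 2; product 3×3×3×3×3×2 = 486.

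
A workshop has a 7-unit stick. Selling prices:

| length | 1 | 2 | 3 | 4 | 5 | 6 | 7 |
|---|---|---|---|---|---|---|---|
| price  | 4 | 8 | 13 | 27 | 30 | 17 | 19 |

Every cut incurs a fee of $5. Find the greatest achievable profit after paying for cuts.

35

Consider every possible first cut. net[k] is the best of p[i]+net[k−i] over all sellable i≤k, charging 5 whenever i<k.
net[1] = 4
net[2] = max(4+4-5, 8+0) = 8
net[3] = max(4+8-5, 8+4-5, 13+0) = 13
net[4] = max(4+13-5, 8+8-5, 13+4-5, 27+0) = 27
net[5] = max(4+27-5, 8+13-5, 13+8-5, 27+4-5, 30+0) = 30
net[6] = max(4+30-5, 8+27-5, 13+13-5, 27+8-5, 30+4-5, 17+0) = 30
net[7] = max(4+30-5, 8+30-5, 13+27-5, …, 17+4-5, 19+0) = 35
One optimal plan: pieces 4 + 3 (1 cut) → $40 − $5 = $35.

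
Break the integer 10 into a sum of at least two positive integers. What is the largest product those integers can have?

36

Let P[k] be the best product for length k (with at least one cut). For each first piece i, the rest contributes max(k−i, P[k−i]).
Small cases: P[2]=1, P[3]=2.
P[4] = max(1*3, 2*2, 3*1) = 4
P[5] = max(1*4, 2*3, 3*2, 4*1) = 6
P[6] = max(1*6, 2*4, 3*3, 4*2, 5*1) = 9
P[7] = max(1*9, 2*6, 3*4, 4*3, 5*2, 6*1) = 12
P[8] = max(1*12, 2*9, 3*6, …, 6*2, 7*1) = 18
P[9] = max(1*18, 2*12, 3*9, …, 7*2, 8*1) = 27
P[10] = max(1*27, 2*18, 3*12, …, 8*2, 9*1) = 36
One optimal split: 3 + 3 + 2 + 2; product 3*3*2*2 = 36.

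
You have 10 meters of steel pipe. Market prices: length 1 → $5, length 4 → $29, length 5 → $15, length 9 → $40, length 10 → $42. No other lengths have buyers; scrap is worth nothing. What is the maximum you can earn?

68

Let f[k] be the best obtainable value from length k. For each k, try every first piece i and keep the best of price[i] + f[k−i].
f[1] = 5
f[2] = 10  (first piece 1, then f[1]=5)
f[3] = 15  (first piece 1, then f[2]=10)
f[4] = max(5+15, 29+0) = 29
f[5] = max(5+29, 29+5, 15+0) = 34
f[6] = max(5+34, 29+10, 15+5) = 39
f[7] = max(5+39, 29+15, 15+10) = 44
f[8] = max(5+44, 29+29, 15+15) = 58
f[9] = max(5+58, 29+34, 15+29, 40+0) = 63
f[10] = max(5+63, 29+39, 15+34, 40+5, 42+0) = 68
One optimal cutting: 4 + 4 + 1 + 1 → $68.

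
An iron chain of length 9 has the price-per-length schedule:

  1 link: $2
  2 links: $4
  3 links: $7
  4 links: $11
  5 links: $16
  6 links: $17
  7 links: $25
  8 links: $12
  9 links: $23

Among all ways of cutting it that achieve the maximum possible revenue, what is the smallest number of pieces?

2

Let r[k] be the best obtainable value from length k. For each k, try every first piece i and keep the best of price[i] + r[k−i].
r[1] = 2
r[2] = max(2+2, 4+0) = 4
r[3] = max(2+4, 4+2, 7+0) = 7
r[4] = max(2+7, 4+4, 7+2, 11+0) = 11
r[5] = max(2+11, 4+7, 7+4, 11+2, 16+0) = 16
r[6] = max(2+16, 4+11, 7+7, 11+4, 16+2, 17+0) = 18
r[7] = max(2+18, 4+16, 7+11, …, 17+2, 25+0) = 25
r[8] = max(2+25, 4+18, 7+16, …, 25+2, 12+0) = 27
r[9] = max(2+27, 4+25, 7+18, …, 12+2, 23+0) = 29
Maximum revenue is $29.
Now minimize piece count subject to staying optimal: for each k, pieces[k] = 1 + min over i with p[i]+r[k−i]=r[k] of pieces[k−i].
pieces[6] = 2
pieces[7] = 1
pieces[8] = 2
pieces[9] = 2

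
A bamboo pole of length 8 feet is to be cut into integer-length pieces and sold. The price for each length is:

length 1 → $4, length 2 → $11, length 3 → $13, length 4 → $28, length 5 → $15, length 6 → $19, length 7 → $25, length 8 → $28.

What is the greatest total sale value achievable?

56

Consider every possible first cut. best[k] is the best of p[i]+best[k−i] over all sellable i≤k.
best[1] = 4
best[2] = max(4+4, 11+0) = 11
best[3] = max(4+11, 11+4, 13+0) = 15
best[4] = max(4+15, 11+11, 13+4, 28+0) = 28
best[5] = max(4+28, 11+15, 13+11, 28+4, 15+0) = 32
best[6] = max(4+32, 11+28, 13+15, 28+11, 15+4, 19+0) = 39
best[7] = max(4+39, 11+32, 13+28, …, 19+4, 25+0) = 43
best[8] = max(4+43, 11+39, 13+32, …, 25+4, 28+0) = 56
One optimal cutting: 4 + 4 → $28 + $28 = $56.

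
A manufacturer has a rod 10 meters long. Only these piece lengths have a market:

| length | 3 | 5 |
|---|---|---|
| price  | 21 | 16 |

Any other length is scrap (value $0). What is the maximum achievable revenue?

Build f[k] bottom-up: f[k] = max over allowed piece i of (p[i] + f[k−i]).
f[1] = 0
f[2] = 0
f[3] = 21
f[4] = 21
f[5] = 21
f[6] = 42  (first piece 3, then f[3]=21)
f[7] = 42
f[8] = 42
f[9] = 63  (first piece 3, then f[6]=42)
f[10] = 63
One optimal cutting: pieces 3 + 3 + 3 with 1 meter of scrap → $63.

63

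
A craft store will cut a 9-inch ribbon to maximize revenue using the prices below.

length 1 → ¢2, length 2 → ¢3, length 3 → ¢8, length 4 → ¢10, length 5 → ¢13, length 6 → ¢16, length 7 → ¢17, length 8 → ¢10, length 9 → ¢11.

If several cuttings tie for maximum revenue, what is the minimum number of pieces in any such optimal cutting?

Consider every possible first cut. r[k] is the best of p[i]+r[k−i] over all sellable i≤k.
r[1] = 2
r[2] = max(2+2, 3+0) = 4
r[3] = max(2+4, 3+2, 8+0) = 8
r[4] = max(2+8, 3+4, 8+2, 10+0) = 10
r[5] = max(2+10, 3+8, 8+4, 10+2, 13+0) = 13
r[6] = max(2+13, 3+10, 8+8, 10+4, 13+2, 16+0) = 16
r[7] = max(2+16, 3+13, 8+10, …, 16+2, 17+0) = 18
r[8] = max(2+18, 3+16, 8+13, …, 17+2, 10+0) = 21
r[9] = max(2+21, 3+18, 8+16, …, 10+2, 11+0) = 24
Maximum revenue is ¢24.
Now minimize piece count subject to staying optimal: for each k, pieces[k] = 1 + min over i with p[i]+r[k−i]=r[k] of pieces[k−i].
pieces[6] = 1
pieces[7] = 2
pieces[8] = 2
pieces[9] = 2

2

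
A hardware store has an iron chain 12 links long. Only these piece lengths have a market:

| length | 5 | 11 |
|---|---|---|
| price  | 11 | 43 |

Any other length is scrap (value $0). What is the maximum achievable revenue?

43

Let r[k] be the best obtainable value from length k. For each k, try every first piece i and keep the best of price[i] + r[k−i].
r[1] = 0
r[2] = 0
r[3] = 0
r[4] = 0
r[5] = 11
r[6] = 11
r[7] = 11
r[8] = 11
r[9] = 11
r[10] = 22  (first piece 5, then r[5]=11)
r[11] = 43
r[12] = 43
One optimal cutting: pieces 11 with 1 link of scrap → $43.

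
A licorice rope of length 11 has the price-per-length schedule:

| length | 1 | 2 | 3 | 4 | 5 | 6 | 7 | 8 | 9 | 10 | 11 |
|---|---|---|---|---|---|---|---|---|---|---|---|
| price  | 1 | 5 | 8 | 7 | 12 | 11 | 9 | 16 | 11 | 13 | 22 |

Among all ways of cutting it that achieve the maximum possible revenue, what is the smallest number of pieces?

Consider every possible first cut. r[k] is the best of p[i]+r[k−i] over all sellable i≤k.
r[1] = 1
r[2] = max(1+1, 5+0) = 5
r[3] = max(1+5, 5+1, 8+0) = 8
r[4] = max(1+8, 5+5, 8+1, 7+0) = 10
r[5] = max(1+10, 5+8, 8+5, 7+1, 12+0) = 13
r[6] = max(1+13, 5+10, 8+8, 7+5, 12+1, 11+0) = 16
r[7] = max(1+16, 5+13, 8+10, …, 11+1, 9+0) = 18
r[8] = max(1+18, 5+16, 8+13, …, 9+1, 16+0) = 21
r[9] = max(1+21, 5+18, 8+16, …, 16+1, 11+0) = 24
r[10] = max(1+24, 5+21, 8+18, …, 11+1, 13+0) = 26
r[11] = max(1+26, 5+24, 8+21, …, 13+1, 22+0) = 29
Maximum revenue is ¢29.
Now minimize piece count subject to staying optimal: for each k, pieces[k] = 1 + min over i with p[i]+r[k−i]=r[k] of pieces[k−i].
pieces[8] = 3
pieces[9] = 3
pieces[10] = 4
pieces[11] = 4

4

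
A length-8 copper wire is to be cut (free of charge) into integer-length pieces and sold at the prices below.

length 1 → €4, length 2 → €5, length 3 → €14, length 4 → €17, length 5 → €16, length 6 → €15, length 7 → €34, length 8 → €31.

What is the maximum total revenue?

38

Consider every possible first cut. R[k] is the best of p[i]+R[k−i] over all sellable i≤k.
R[1] = 4
R[2] = max(4+4, 5+0) = 8
R[3] = max(4+8, 5+4, 14+0) = 14
R[4] = max(4+14, 5+8, 14+4, 17+0) = 18
R[5] = max(4+18, 5+14, 14+8, 17+4, 16+0) = 22
R[6] = max(4+22, 5+18, 14+14, 17+8, 16+4, 15+0) = 28
R[7] = max(4+28, 5+22, 14+18, …, 15+4, 34+0) = 34
R[8] = max(4+34, 5+28, 14+22, …, 34+4, 31+0) = 38
One optimal cutting: 7 + 1 → €34 + €4 = €38.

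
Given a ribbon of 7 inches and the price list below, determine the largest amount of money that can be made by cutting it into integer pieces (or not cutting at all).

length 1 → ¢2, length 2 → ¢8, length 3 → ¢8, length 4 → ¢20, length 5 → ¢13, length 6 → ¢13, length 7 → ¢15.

30

Consider every possible first cut. best[k] is the best of p[i]+best[k−i] over all sellable i≤k.
best[1] = 2
best[2] = max(2+2, 8+0) = 8
best[3] = max(2+8, 8+2, 8+0) = 10
best[4] = max(2+10, 8+8, 8+2, 20+0) = 20
best[5] = max(2+20, 8+10, 8+8, 20+2, 13+0) = 22
best[6] = max(2+22, 8+20, 8+10, 20+8, 13+2, 13+0) = 28
best[7] = max(2+28, 8+22, 8+20, …, 13+2, 15+0) = 30
One optimal cutting: 4 + 2 + 1 → ¢20 + ¢8 + ¢2 = ¢30.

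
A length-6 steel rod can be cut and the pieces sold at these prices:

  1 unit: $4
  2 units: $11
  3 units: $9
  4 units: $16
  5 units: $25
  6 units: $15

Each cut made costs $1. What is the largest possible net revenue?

Let v[k] be the best obtainable value from length k. For each k, try every first piece i and keep the best of price[i] + v[k−i] minus the 1 cut fee when i<k.
v[1] = 4
v[2] = 11
v[3] = 14  (first piece 1, then v[2]=11)
v[4] = 21  (first piece 2, then v[2]=11)
v[5] = 25
v[6] = 31  (first piece 2, then v[4]=21)
One optimal plan: pieces 2 + 2 + 2 (2 cuts) → $33 − $2 = $31.

31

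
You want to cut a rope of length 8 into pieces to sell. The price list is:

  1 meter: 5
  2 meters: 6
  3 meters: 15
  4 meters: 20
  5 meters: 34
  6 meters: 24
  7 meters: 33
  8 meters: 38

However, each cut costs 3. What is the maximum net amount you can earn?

Build v[k] bottom-up: v[k] = max over allowed piece i of (p[i] + v[k−i]) − 3 per cut.
v[1] = 5
v[2] = 7  (first piece 1, then v[1]=5)
v[3] = 15
v[4] = 20
v[5] = 34
v[6] = 36  (first piece 1, then v[5]=34)
v[7] = 38  (first piece 1, then v[6]=36)
v[8] = 46  (first piece 3, then v[5]=34)
One optimal plan: pieces 5 + 3 (1 cut) → 49 − 3 = 46.

46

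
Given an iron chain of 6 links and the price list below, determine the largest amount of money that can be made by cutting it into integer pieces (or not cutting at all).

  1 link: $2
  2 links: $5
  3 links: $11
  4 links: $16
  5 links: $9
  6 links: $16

Build v[k] bottom-up: v[k] = max over allowed piece i of (p[i] + v[k−i]).
v[1] = 2
v[2] = max(2+2, 5+0) = 5
v[3] = max(2+5, 5+2, 11+0) = 11
v[4] = max(2+11, 5+5, 11+2, 16+0) = 16
v[5] = max(2+16, 5+11, 11+5, 16+2, 9+0) = 18
v[6] = max(2+18, 5+16, 11+11, 16+5, 9+2, 16+0) = 22
One optimal cutting: 3 + 3 → $11 + $11 = $22.

22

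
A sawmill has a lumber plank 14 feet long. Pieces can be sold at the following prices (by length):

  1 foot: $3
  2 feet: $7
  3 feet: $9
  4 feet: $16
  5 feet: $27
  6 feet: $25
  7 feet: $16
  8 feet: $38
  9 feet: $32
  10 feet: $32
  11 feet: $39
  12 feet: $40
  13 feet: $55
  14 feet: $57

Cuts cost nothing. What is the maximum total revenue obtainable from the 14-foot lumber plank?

70

Consider every possible first cut. R[k] is the best of p[i]+R[k−i] over all sellable i≤k.
R[1] = 3
R[2] = max(3+3, 7+0) = 7
R[3] = max(3+7, 7+3, 9+0) = 10
R[4] = max(3+10, 7+7, 9+3, 16+0) = 16
R[5] = max(3+16, 7+10, 9+7, 16+3, 27+0) = 27
R[6] = max(3+27, 7+16, 9+10, 16+7, 27+3, 25+0) = 30
R[7] = max(3+30, 7+27, 9+16, …, 25+3, 16+0) = 34
R[8] = max(3+34, 7+30, 9+27, …, 16+3, 38+0) = 38
R[9] = max(3+38, 7+34, 9+30, …, 38+3, 32+0) = 43
R[10] = max(3+43, 7+38, 9+34, …, 32+3, 32+0) = 54
R[11] = max(3+54, 7+43, 9+38, …, 32+3, 39+0) = 57
R[12] = max(3+57, 7+54, 9+43, …, 39+3, 40+0) = 61
R[13] = max(3+61, 7+57, 9+54, …, 40+3, 55+0) = 65
R[14] = max(3+65, 7+61, 9+57, …, 55+3, 57+0) = 70
One optimal cutting: 5 + 5 + 4 → $27 + $27 + $16 = $70.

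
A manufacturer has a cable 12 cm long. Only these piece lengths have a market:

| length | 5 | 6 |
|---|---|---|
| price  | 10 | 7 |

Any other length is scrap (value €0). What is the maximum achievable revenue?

20

Let best[k] be the best obtainable value from length k. For each k, try every first piece i and keep the best of price[i] + best[k−i].
best[1] = 0
best[2] = 0
best[3] = 0
best[4] = 0
best[5] = 10
best[6] = 10
best[7] = 10
best[8] = 10
best[9] = 10
best[10] = 20  (first piece 5, then best[5]=10)
best[11] = 20
best[12] = 20
One optimal cutting: pieces 5 + 5 with 2 cm of scrap → €20.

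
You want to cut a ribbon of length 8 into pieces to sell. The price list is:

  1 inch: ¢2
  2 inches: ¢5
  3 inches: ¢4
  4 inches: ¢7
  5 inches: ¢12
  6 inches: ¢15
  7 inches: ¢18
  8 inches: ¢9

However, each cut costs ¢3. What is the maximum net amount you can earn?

17

Let r[k] be the best obtainable value from length k. For each k, try every first piece i and keep the best of price[i] + r[k−i] minus the 3 cut fee when i<k.
r[1] = 2
r[2] = 5
r[3] = 4  (first piece 1, then r[2]=5)
r[4] = 7  (first piece 2, then r[2]=5)
r[5] = 12
r[6] = 15
r[7] = 18
r[8] = 17  (first piece 1, then r[7]=18)
One optimal plan: pieces 7 + 1 (1 cut) → ¢20 − ¢3 = ¢17.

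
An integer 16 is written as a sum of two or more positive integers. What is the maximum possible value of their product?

324

Define P[k] = max over 1≤i<k of i · max(k−i, P[k−i]); the inner max lets the remainder stay uncut if that's better.
P[2] = 1·max(1,0) = 1·1 = 1
P[3] = 1·max(2,1) = 1·2 = 2
P[4] = 2·max(2,1) = 2·2 = 4
P[5] = 2·max(3,2) = 2·3 = 6
P[6] = 3·max(3,2) = 3·3 = 9
P[7] = 2·max(5,6) = 2·6 = 12
P[8] = 2·max(6,9) = 2·9 = 18
P[9] = 3·max(6,9) = 3·9 = 27
P[10] = 2·max(8,18) = 2·18 = 36
P[11] = 2·max(9,27) = 2·27 = 54
P[12] = 3·max(9,27) = 3·27 = 81
P[13] = 2·max(11,54) = 2·54 = 108
P[14] = 2·max(12,81) = 2·81 = 162
P[15] = 3·max(12,81) = 3·81 = 243
P[16] = 2·max(14,162) = 2·162 = 324
One optimal split: 3 + 3 + 3 + 3 + 2 + 2; product 3·3·3·3·2·2 = 324.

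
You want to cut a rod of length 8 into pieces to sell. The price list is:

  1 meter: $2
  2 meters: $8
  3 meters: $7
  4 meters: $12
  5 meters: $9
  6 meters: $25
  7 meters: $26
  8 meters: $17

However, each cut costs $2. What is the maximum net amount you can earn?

Build net[k] bottom-up: net[k] = max over allowed piece i of (p[i] + net[k−i]) − 2 per cut.
net[1] = 2
net[2] = max(2+2-2, 8+0) = 8
net[3] = max(2+8-2, 8+2-2, 7+0) = 8
net[4] = max(2+8-2, 8+8-2, 7+2-2, 12+0) = 14
net[5] = max(2+14-2, 8+8-2, 7+8-2, 12+2-2, 9+0) = 14
net[6] = max(2+14-2, 8+14-2, 7+8-2, 12+8-2, 9+2-2, 25+0) = 25
net[7] = max(2+25-2, 8+14-2, 7+14-2, …, 25+2-2, 26+0) = 26
net[8] = max(2+26-2, 8+25-2, 7+14-2, …, 26+2-2, 17+0) = 31
One optimal plan: pieces 6 + 2 (1 cut) → $33 − $2 = $31.

31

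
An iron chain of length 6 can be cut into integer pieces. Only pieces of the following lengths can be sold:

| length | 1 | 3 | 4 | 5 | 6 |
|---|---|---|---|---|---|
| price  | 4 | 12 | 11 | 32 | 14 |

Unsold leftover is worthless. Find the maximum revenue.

Let r[k] be the best obtainable value from length k. For each k, try every first piece i and keep the best of price[i] + r[k−i].
r[1] = 4
r[2] = 8  (first piece 1, then r[1]=4)
r[3] = max(4+8, 12+0) = 12
r[4] = max(4+12, 12+4, 11+0) = 16
r[5] = max(4+16, 12+8, 11+4, 32+0) = 32
r[6] = max(4+32, 12+12, 11+8, 32+4, 14+0) = 36
One optimal cutting: 5 + 1 → $36.

36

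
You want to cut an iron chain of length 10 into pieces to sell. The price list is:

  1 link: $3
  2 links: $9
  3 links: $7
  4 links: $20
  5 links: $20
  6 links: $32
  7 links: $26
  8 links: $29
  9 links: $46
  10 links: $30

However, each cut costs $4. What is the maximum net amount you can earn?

48

Consider every possible first cut. r[k] is the best of p[i]+r[k−i] over all sellable i≤k, charging 4 whenever i<k.
r[1] = 3
r[2] = 9
r[3] = 8  (first piece 1, then r[2]=9)
r[4] = 20
r[5] = 20
r[6] = 32
r[7] = 31  (first piece 1, then r[6]=32)
r[8] = 37  (first piece 2, then r[6]=32)
r[9] = 46
r[10] = 48  (first piece 4, then r[6]=32)
One optimal plan: pieces 6 + 4 (1 cut) → $52 − $4 = $48.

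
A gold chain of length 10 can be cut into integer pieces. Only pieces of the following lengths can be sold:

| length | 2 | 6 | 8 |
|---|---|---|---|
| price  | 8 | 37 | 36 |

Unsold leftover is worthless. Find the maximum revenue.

53

Consider every possible first cut. f[k] is the best of p[i]+f[k−i] over all sellable i≤k.
f[1] = 0
f[2] = 8
f[3] = 8
f[4] = 16  (first piece 2, then f[2]=8)
f[5] = 16
f[6] = 37
f[7] = 37
f[8] = 45  (first piece 2, then f[6]=37)
f[9] = 45
f[10] = 53  (first piece 2, then f[8]=45)
One optimal cutting: 6 + 2 + 2 → $53.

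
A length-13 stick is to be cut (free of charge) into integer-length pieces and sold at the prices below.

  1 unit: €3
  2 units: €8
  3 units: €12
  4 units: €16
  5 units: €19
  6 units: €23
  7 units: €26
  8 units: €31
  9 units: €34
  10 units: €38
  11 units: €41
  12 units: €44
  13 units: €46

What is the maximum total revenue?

Consider every possible first cut. v[k] is the best of p[i]+v[k−i] over all sellable i≤k.
v[1] = 3
v[2] = 8
v[3] = 12
v[4] = 16  (first piece 2, then v[2]=8)
v[5] = 20  (first piece 2, then v[3]=12)
v[6] = 24  (first piece 2, then v[4]=16)
v[7] = 28  (first piece 2, then v[5]=20)
v[8] = 32  (first piece 2, then v[6]=24)
v[9] = 36  (first piece 2, then v[7]=28)
v[10] = 40  (first piece 2, then v[8]=32)
v[11] = 44  (first piece 2, then v[9]=36)
v[12] = 48  (first piece 2, then v[10]=40)
v[13] = 52  (first piece 2, then v[11]=44)
One optimal cutting: 3 + 2 + 2 + 2 + 2 + 2 → €12 + €8 + €8 + €8 + €8 + €8 = €52.

52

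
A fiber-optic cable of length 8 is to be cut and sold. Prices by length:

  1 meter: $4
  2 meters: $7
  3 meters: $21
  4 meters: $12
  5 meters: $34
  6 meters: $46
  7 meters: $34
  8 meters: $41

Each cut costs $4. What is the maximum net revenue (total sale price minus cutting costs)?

51

Build net[k] bottom-up: net[k] = max over allowed piece i of (p[i] + net[k−i]) − 4 per cut.
net[1] = 4
net[2] = 7
net[3] = 21
net[4] = 21  (first piece 1, then net[3]=21)
net[5] = 34
net[6] = 46
net[7] = 46  (first piece 1, then net[6]=46)
net[8] = 51  (first piece 3, then net[5]=34)
One optimal plan: pieces 5 + 3 (1 cut) → $55 − $4 = $51.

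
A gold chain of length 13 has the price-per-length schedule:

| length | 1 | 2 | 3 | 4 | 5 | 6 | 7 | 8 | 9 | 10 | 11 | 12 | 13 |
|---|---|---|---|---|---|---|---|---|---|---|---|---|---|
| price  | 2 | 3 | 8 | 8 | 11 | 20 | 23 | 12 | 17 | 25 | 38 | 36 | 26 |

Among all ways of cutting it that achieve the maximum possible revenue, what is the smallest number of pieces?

Let r[k] be the best obtainable value from length k. For each k, try every first piece i and keep the best of price[i] + r[k−i].
r[1] = 2
r[2] = 4  (first piece 1, then r[1]=2)
r[3] = 8
r[4] = 10  (first piece 1, then r[3]=8)
r[5] = 12  (first piece 1, then r[4]=10)
r[6] = 20
r[7] = 23
r[8] = 25  (first piece 1, then r[7]=23)
r[9] = 28  (first piece 3, then r[6]=20)
r[10] = 31  (first piece 3, then r[7]=23)
r[11] = 38
r[12] = 40  (first piece 1, then r[11]=38)
r[13] = 43  (first piece 6, then r[7]=23)
Maximum revenue is $43.
Now minimize piece count subject to staying optimal: for each k, pieces[k] = 1 + min over i with p[i]+r[k−i]=r[k] of pieces[k−i].
pieces[10] = 2
pieces[11] = 1
pieces[12] = 2
pieces[13] = 2

2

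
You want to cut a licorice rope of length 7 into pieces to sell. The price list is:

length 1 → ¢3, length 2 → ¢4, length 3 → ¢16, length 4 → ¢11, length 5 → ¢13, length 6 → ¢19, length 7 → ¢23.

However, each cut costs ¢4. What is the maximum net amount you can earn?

Build net[k] bottom-up: net[k] = max over allowed piece i of (p[i] + net[k−i]) − 4 per cut.
net[1] = 3
net[2] = 4
net[3] = 16
net[4] = 15  (first piece 1, then net[3]=16)
net[5] = 16  (first piece 2, then net[3]=16)
net[6] = 28  (first piece 3, then net[3]=16)
net[7] = 27  (first piece 1, then net[6]=28)
One optimal plan: pieces 3 + 3 + 1 (2 cuts) → ¢35 − ¢8 = ¢27.

27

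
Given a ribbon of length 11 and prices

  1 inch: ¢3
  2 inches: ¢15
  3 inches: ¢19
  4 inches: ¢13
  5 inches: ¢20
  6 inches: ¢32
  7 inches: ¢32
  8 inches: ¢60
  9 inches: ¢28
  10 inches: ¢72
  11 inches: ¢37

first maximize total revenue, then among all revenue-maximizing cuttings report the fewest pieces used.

2

Consider every possible first cut. r[k] is the best of p[i]+r[k−i] over all sellable i≤k.
r[1] = 3
r[2] = 15
r[3] = 19
r[4] = 30  (first piece 2, then r[2]=15)
r[5] = 34  (first piece 2, then r[3]=19)
r[6] = 45  (first piece 2, then r[4]=30)
r[7] = 49  (first piece 2, then r[5]=34)
r[8] = 60  (first piece 2, then r[6]=45)
r[9] = 64  (first piece 2, then r[7]=49)
r[10] = 75  (first piece 2, then r[8]=60)
r[11] = 79  (first piece 2, then r[9]=64)
Maximum revenue is ¢79.
Now minimize piece count subject to staying optimal: for each k, pieces[k] = 1 + min over i with p[i]+r[k−i]=r[k] of pieces[k−i].
pieces[8] = 1
pieces[9] = 4
pieces[10] = 2
pieces[11] = 2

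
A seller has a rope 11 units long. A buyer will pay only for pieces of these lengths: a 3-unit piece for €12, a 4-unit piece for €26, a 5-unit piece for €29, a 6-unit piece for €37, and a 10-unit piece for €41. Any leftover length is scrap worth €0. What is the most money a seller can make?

66

Build best[k] bottom-up: best[k] = max over allowed piece i of (p[i] + best[k−i]).
best[1] = 0
best[2] = 0
best[3] = 12
best[4] = max(12+0, 26+0) = 26
best[5] = max(12+0, 26+0, 29+0) = 29
best[6] = max(12+12, 26+0, 29+0, 37+0) = 37
best[7] = max(12+26, 26+12, 29+0, 37+0) = 38
best[8] = max(12+29, 26+26, 29+12, 37+0) = 52
best[9] = max(12+37, 26+29, 29+26, 37+12) = 55
best[10] = max(12+38, 26+37, 29+29, 37+26, 41+0) = 63
best[11] = max(12+52, 26+38, 29+37, 37+29, 41+0) = 66
One optimal cutting: 6 + 5 → €66.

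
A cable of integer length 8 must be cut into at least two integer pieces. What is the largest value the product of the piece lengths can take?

18

Let m[k] be the best product for length k (with at least one cut). For each first piece i, the rest contributes max(k−i, m[k−i]).
Small cases: m[2]=1, m[3]=2.
m[4] = max(1×3, 2×2, 3×1) = 4
m[5] = max(1×4, 2×3, 3×2, 4×1) = 6
m[6] = max(1×6, 2×4, 3×3, 4×2, 5×1) = 9
m[7] = max(1×9, 2×6, 3×4, 4×3, 5×2, 6×1) = 12
m[8] = max(1×12, 2×9, 3×6, …, 6×2, 7×1) = 18
One optimal split: 3 + 3 + 2; product 3×3×2 = 18.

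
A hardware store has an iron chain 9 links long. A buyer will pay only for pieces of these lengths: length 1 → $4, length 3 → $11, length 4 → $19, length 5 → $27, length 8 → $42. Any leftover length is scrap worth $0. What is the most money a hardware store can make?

46

Build r[k] bottom-up: r[k] = max over allowed piece i of (p[i] + r[k−i]).
r[1] = 4
r[2] = 8  (first piece 1, then r[1]=4)
r[3] = 12  (first piece 1, then r[2]=8)
r[4] = 19
r[5] = 27
r[6] = 31  (first piece 1, then r[5]=27)
r[7] = 35  (first piece 1, then r[6]=31)
r[8] = 42
r[9] = 46  (first piece 1, then r[8]=42)
One optimal cutting: 8 + 1 → $46.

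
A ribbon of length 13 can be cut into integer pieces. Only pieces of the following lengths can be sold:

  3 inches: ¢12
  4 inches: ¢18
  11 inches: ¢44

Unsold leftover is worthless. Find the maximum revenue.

Let best[k] be the best obtainable value from length k. For each k, try every first piece i and keep the best of price[i] + best[k−i].
best[1] = 0
best[2] = 0
best[3] = 12
best[4] = max(12+0, 18+0) = 18
best[5] = max(12+0, 18+0) = 18
best[6] = max(12+12, 18+0) = 24
best[7] = max(12+18, 18+12) = 30
best[8] = max(12+18, 18+18) = 36
best[9] = max(12+24, 18+18) = 36
best[10] = max(12+30, 18+24) = 42
best[11] = max(12+36, 18+30, 44+0) = 48
best[12] = max(12+36, 18+36, 44+0) = 54
best[13] = max(12+42, 18+36, 44+0) = 54
One optimal cutting: pieces 4 + 4 + 4 with 1 inch of scrap → ¢54.

54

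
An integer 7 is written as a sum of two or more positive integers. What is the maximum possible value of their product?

Define P[k] = max over 1≤i<k of i · max(k−i, P[k−i]); the inner max lets the remainder stay uncut if that's better.
P[2] = 1×max(1,0) = 1×1 = 1
P[3] = max(1×2, 2×1) = 2
P[4] = max(1×3, 2×2, 3×1) = 4
P[5] = max(1×4, 2×3, 3×2, 4×1) = 6
P[6] = max(1×6, 2×4, 3×3, 4×2, 5×1) = 9
P[7] = max(1×9, 2×6, 3×4, 4×3, 5×2, 6×1) = 12
One optimal split: 3 + 2 + 2; product 3×2×2 = 12.

12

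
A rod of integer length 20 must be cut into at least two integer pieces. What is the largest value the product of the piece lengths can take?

1458

Let prod[k] be the best product for length k (with at least one cut). For each first piece i, the rest contributes max(k−i, prod[k−i]).
prod[2] = 1×max(1,0) = 1×1 = 1
prod[3] = max(1×2, 2×1) = 2
prod[4] = max(1×3, 2×2, 3×1) = 4
prod[5] = max(1×4, 2×3, 3×2, 4×1) = 6
prod[6] = max(1×6, 2×4, 3×3, 4×2, 5×1) = 9
prod[7] = max(1×9, 2×6, 3×4, 4×3, 5×2, 6×1) = 12
prod[8] = max(1×12, 2×9, 3×6, …, 6×2, 7×1) = 18
prod[9] = max(1×18, 2×12, 3×9, …, 7×2, 8×1) = 27
prod[10] = max(1×27, 2×18, 3×12, …, 8×2, 9×1) = 36
prod[11] = max(1×36, 2×27, 3×18, …, 9×2, 10×1) = 54
prod[12] = max(1×54, 2×36, 3×27, …, 10×2, 11×1) = 81
prod[13] = max(1×81, 2×54, 3×36, …, 11×2, 12×1) = 108
prod[14] = max(1×108, 2×81, 3×54, …, 12×2, 13×1) = 162
prod[15] = max(1×162, 2×108, 3×81, …, 13×2, 14×1) = 243
prod[16] = max(1×243, 2×162, 3×108, …, 14×2, 15×1) = 324
prod[17] = max(1×324, 2×243, 3×162, …, 15×2, 16×1) = 486
prod[18] = max(1×486, 2×324, 3×243, …, 16×2, 17×1) = 729
prod[19] = max(1×729, 2×486, 3×324, …, 17×2, 18×1) = 972
prod[20] = max(1×972, 2×729, 3×486, …, 18×2, 19×1) = 1458
One optimal split: 3 + 3 + 3 + 3 + 3 + 3 + 2; product 3×3×3×3×3×3×2 = 1458.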